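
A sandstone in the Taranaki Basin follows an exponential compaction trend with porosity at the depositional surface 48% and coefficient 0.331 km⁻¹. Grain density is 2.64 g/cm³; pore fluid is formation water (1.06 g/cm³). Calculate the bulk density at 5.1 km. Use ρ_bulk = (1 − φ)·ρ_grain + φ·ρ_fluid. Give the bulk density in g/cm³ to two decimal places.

2.50 g/cm³

Porosity at depth: φ = 0.48·exp(−0.331×5.1) = 0.48×0.1849 = 0.0887
Bulk density: ρ_b = (1−φ)ρ_g + φ·ρ_f = 0.9113×2.64 + 0.0887×1.06
       = 2.406 + 0.094 = 2.500 g/cm³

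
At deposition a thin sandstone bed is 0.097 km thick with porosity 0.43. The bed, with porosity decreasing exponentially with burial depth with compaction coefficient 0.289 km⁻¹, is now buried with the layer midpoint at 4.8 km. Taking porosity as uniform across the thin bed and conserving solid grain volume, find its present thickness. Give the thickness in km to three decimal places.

Porosity at 4.8 km: φ = 0.43·exp(−0.289×4.8) = 0.1074
Solid-volume conservation: h(1−φ) = h₀(1−φ₀) ⇒ h = h₀·(1−φ₀)/(1−φ)
h = 0.097 × (1 − 0.43)/(1 − 0.1074) = 0.097 × 0.6386 = 0.0619 km

0.062 km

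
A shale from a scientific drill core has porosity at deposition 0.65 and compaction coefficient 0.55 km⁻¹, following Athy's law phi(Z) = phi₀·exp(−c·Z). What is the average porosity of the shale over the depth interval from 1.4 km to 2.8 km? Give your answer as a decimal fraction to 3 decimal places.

⟨phi⟩ = (1/(Z₂−Z₁)) ∫ phi₀ e^(−cZ) dZ = phi₀·(e^(−c·Z₁) − e^(−c·Z₂)) / (c·(Z₂−Z₁))
e^(−0.55×1.4) = 0.4630; e^(−0.55×2.8) = 0.2144
⟨phi⟩ = 0.65 × (0.4630 − 0.2144) / (0.55 × 1.4) = 0.65 × 0.3229 = 0.2099

0.210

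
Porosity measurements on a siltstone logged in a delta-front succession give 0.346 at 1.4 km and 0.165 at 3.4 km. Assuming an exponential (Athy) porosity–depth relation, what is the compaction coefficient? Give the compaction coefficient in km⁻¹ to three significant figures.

Athy: phi(Z) = phi₀ e^(−cZ) ⇒ phi₁/phi₂ = e^{c(Z₂−Z₁)} ⇒ c = ln(phi₁/phi₂)/(Z₂−Z₁)
c = ln(0.346/0.165) / (3.4 − 1.4) = ln(2.097) / 2 = 0.7405 / 2 = 0.3702 km⁻¹

0.370 km⁻¹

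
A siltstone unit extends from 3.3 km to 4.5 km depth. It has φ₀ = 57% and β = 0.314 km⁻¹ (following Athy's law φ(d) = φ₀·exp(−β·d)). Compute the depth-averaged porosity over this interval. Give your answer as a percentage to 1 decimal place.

16.9%

⟨φ⟩ = (1/(d₂−d₁)) ∫ φ₀ e^(−βd) dd = φ₀·(e^(−β·d₁) − e^(−β·d₂)) / (β·(d₂−d₁))
e^(−0.314×3.3) = 0.3548; e^(−0.314×4.5) = 0.2434
⟨φ⟩ = 0.57 × (0.3548 − 0.2434) / (0.314 × 1.2) = 0.57 × 0.2956 = 0.1685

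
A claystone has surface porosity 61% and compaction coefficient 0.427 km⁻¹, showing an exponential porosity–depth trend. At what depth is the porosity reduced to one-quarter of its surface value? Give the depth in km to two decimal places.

φ/φ₀ = 1/4 ⇒ exp(−β·d) = 1/4 ⇒ d = ln(4) / β
d = 1.3863 / 0.427 = 3.247 km

3.25 km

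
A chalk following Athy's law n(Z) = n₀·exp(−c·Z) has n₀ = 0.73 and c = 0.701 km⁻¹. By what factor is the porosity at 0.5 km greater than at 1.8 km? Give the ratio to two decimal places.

2.49

n(Z₁)/n(Z₂) = e^(−c·Z₁)/e^(−c·Z₂) = e^{c(Z₂−Z₁)}
= exp(0.701 × 1.3) = exp(0.9113) = 2.4876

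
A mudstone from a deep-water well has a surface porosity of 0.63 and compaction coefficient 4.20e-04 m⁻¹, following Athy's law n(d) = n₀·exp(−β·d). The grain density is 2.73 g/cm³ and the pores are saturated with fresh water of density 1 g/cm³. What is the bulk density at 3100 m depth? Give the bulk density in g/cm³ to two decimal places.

Working in km (1 km = 1000 m; β in km⁻¹ = β in m⁻¹ × 1000):
Porosity at depth: n = 0.63·exp(−0.42×3.1) = 0.63×0.2720 = 0.1714
Bulk density: ρ_b = (1−n)ρ_g + n·ρ_f = 0.8286×2.73 + 0.1714×1
       = 2.262 + 0.171 = 2.434 g/cm³

2.43 g/cm³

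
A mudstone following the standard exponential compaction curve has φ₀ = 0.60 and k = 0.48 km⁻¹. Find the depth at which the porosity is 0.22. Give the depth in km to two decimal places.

2.09 km

Invert Athy's law: Z = ln(φ₀/φ) / k
Z = ln(0.6/0.22) / 0.48 = ln(2.727) / 0.48 = 1.0033 / 0.48 = 2.090 km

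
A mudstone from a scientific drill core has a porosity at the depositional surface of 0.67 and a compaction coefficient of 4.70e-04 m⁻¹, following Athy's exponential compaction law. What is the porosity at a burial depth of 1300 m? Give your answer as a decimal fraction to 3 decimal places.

0.364

Working in km (1 km = 1000 m; c in km⁻¹ = c in m⁻¹ × 1000):
φ = φ₀·exp(−c·d) = 0.67 × exp(−0.47 × 1.3) = 0.67 × exp(−0.611)
  = 0.67 × 0.5428 = 0.3637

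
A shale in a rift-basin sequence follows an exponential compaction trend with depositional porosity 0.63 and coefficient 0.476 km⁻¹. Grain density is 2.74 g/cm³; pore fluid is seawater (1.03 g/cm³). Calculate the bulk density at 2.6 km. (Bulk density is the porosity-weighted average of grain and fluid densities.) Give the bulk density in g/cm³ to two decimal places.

2.43 g/cm³

Porosity at depth: φ = 0.63·exp(−0.476×2.6) = 0.63×0.2901 = 0.1828
Bulk density: ρ_b = (1−φ)ρ_g + φ·ρ_f = 0.8172×2.74 + 0.1828×1.03
       = 2.239 + 0.188 = 2.427 g/cm³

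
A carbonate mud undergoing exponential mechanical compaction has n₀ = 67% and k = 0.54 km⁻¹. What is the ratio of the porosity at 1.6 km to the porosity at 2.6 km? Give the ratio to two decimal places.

1.72

n(z₁)/n(z₂) = e^(−k·z₁)/e^(−k·z₂) = e^{k(z₂−z₁)}
= exp(0.54 × 1) = exp(0.54) = 1.7160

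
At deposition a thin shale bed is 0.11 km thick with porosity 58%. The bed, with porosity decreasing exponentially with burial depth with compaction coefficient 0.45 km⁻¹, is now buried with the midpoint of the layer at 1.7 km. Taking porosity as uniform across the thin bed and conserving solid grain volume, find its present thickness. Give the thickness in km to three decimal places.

0.063 km

Porosity at 1.7 km: n = 0.58·exp(−0.45×1.7) = 0.2699
Solid-volume conservation: h(1−n) = h₀(1−n₀) ⇒ h = h₀·(1−n₀)/(1−n)
h = 0.11 × (1 − 0.58)/(1 − 0.2699) = 0.11 × 0.5753 = 0.0633 km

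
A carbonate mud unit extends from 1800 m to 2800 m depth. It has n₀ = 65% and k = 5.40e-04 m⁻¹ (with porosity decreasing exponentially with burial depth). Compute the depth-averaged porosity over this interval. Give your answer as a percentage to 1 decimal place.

19.0%

Working in km (1 km = 1000 m; k in km⁻¹ = k in m⁻¹ × 1000):
⟨n⟩ = (1/(z₂−z₁)) ∫ n₀ e^(−kz) dz = n₀·(e^(−k·z₁) − e^(−k·z₂)) / (k·(z₂−z₁))
e^(−0.54×1.8) = 0.3783; e^(−0.54×2.8) = 0.2205
⟨n⟩ = 0.65 × (0.3783 − 0.2205) / (0.54 × 1) = 0.65 × 0.2923 = 0.1900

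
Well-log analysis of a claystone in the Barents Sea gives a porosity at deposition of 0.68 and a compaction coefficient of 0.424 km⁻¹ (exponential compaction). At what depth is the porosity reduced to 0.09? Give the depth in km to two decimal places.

4.77 km

Invert Athy's law: Z = ln(φ₀/φ) / β
Z = ln(0.68/0.09) / 0.424 = ln(7.556) / 0.424 = 2.0223 / 0.424 = 4.770 km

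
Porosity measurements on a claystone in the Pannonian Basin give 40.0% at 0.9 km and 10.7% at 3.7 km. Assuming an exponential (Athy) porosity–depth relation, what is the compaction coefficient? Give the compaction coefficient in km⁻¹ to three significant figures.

Athy: φ(Z) = φ₀ e^(−kZ) ⇒ φ₁/φ₂ = e^{k(Z₂−Z₁)} ⇒ k = ln(φ₁/φ₂)/(Z₂−Z₁)
k = ln(0.4/0.107) / (3.7 − 0.9) = ln(3.738) / 2.8 = 1.3186 / 2.8 = 0.4709 km⁻¹

0.471 km⁻¹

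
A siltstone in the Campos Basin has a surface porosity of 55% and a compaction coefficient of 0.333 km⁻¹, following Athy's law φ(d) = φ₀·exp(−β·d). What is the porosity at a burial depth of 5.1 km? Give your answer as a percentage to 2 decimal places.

10.06%

φ = φ₀·exp(−β·d) = 0.55 × exp(−0.333 × 5.1) = 0.55 × exp(−1.698)
  = 0.55 × 0.1830 = 0.1006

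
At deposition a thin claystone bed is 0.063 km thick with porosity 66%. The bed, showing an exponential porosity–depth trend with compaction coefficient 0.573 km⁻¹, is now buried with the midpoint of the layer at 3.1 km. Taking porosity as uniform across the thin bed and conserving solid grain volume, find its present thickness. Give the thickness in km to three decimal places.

0.024 km

Porosity at 3.1 km: n = 0.66·exp(−0.573×3.1) = 0.1117
Solid-volume conservation: h(1−n) = h₀(1−n₀) ⇒ h = h₀·(1−n₀)/(1−n)
h = 0.063 × (1 − 0.66)/(1 − 0.1117) = 0.063 × 0.3828 = 0.0241 km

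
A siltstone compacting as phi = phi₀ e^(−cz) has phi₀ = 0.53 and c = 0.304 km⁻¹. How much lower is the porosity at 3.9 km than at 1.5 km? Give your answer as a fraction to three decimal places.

0.174

phi(1.5) = 0.53·e^(−0.304×1.5) = 0.3359
phi(3.9) = 0.53·e^(−0.304×3.9) = 0.1619
Δphi = 0.3359 − 0.1619 = 0.1740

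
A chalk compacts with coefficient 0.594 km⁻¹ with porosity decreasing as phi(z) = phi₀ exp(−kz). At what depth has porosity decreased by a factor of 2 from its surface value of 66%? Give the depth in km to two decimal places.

phi/phi₀ = 1/2 ⇒ exp(−k·z) = 1/2 ⇒ z = ln(2) / k
z = 0.6931 / 0.594 = 1.167 km

1.17 km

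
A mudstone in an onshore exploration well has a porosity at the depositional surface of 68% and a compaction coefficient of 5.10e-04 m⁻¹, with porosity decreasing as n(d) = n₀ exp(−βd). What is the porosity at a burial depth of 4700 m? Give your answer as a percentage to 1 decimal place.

Working in km (1 km = 1000 m; β in km⁻¹ = β in m⁻¹ × 1000):
n = n₀·exp(−β·d) = 0.68 × exp(−0.51 × 4.7) = 0.68 × exp(−2.397)
  = 0.68 × 0.0910 = 0.0619

6.2%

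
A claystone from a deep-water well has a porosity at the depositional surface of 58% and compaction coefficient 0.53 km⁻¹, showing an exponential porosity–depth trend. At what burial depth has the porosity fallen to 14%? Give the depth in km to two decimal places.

2.68 km

Invert Athy's law: z = ln(phi₀/phi) / c
z = ln(0.58/0.14) / 0.53 = ln(4.143) / 0.53 = 1.4214 / 0.53 = 2.682 km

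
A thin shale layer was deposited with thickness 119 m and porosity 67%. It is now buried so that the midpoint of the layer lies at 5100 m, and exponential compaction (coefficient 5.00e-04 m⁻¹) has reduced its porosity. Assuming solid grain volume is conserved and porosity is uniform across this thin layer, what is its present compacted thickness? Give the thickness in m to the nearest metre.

Working in km (1 km = 1000 m; k in km⁻¹ = k in m⁻¹ × 1000):
Porosity at 5.1 km: φ = 0.67·exp(−0.5×5.1) = 0.0523
Solid-volume conservation: h(1−φ) = h₀(1−φ₀) ⇒ h = h₀·(1−φ₀)/(1−φ)
h = 0.119 × (1 − 0.67)/(1 − 0.0523) = 0.119 × 0.3482 = 0.0414 km

41 m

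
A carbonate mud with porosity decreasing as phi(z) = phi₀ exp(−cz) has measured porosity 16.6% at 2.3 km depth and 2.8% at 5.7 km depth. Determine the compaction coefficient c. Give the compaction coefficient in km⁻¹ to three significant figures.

Athy: phi(z) = phi₀ e^(−cz) ⇒ phi₁/phi₂ = e^{c(z₂−z₁)} ⇒ c = ln(phi₁/phi₂)/(z₂−z₁)
c = ln(0.166/0.028) / (5.7 − 2.3) = ln(5.929) / 3.4 = 1.7798 / 3.4 = 0.5235 km⁻¹

0.523 km⁻¹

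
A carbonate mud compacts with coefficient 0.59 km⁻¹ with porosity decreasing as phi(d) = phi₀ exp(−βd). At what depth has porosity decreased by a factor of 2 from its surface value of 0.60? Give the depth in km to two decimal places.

1.17 km

phi/phi₀ = 1/2 ⇒ exp(−β·d) = 1/2 ⇒ d = ln(2) / β
d = 0.6931 / 0.59 = 1.175 km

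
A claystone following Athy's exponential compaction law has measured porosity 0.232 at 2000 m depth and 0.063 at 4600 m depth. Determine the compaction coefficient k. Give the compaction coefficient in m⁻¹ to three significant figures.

0.000501 m⁻¹

Working in km (1 km = 1000 m; k in km⁻¹ = k in m⁻¹ × 1000):
Athy: φ(z) = φ₀ e^(−kz) ⇒ φ₁/φ₂ = e^{k(z₂−z₁)} ⇒ k = ln(φ₁/φ₂)/(z₂−z₁)
k = ln(0.232/0.063) / (4.6 − 2) = ln(3.683) / 2.6 = 1.3036 / 2.6 = 0.5014 km⁻¹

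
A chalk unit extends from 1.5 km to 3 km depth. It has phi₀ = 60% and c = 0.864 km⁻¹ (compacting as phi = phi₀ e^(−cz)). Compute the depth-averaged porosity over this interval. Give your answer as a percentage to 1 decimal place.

⟨phi⟩ = (1/(z₂−z₁)) ∫ phi₀ e^(−cz) dz = phi₀·(e^(−c·z₁) − e^(−c·z₂)) / (c·(z₂−z₁))
e^(−0.864×1.5) = 0.2736; e^(−0.864×3) = 0.0749
⟨phi⟩ = 0.6 × (0.2736 − 0.0749) / (0.864 × 1.5) = 0.6 × 0.1534 = 0.0920

9.2%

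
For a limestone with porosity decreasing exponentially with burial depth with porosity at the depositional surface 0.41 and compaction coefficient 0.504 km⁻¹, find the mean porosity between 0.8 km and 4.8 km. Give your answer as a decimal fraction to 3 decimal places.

⟨φ⟩ = (1/(d₂−d₁)) ∫ φ₀ e^(−βd) dd = φ₀·(e^(−β·d₁) − e^(−β·d₂)) / (β·(d₂−d₁))
e^(−0.504×0.8) = 0.6682; e^(−0.504×4.8) = 0.0890
⟨φ⟩ = 0.41 × (0.6682 − 0.0890) / (0.504 × 4) = 0.41 × 0.2873 = 0.1178

0.118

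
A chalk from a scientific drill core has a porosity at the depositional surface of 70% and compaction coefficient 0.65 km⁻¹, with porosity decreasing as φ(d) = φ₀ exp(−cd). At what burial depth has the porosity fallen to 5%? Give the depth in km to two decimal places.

4.06 km

Invert Athy's law: d = ln(φ₀/φ) / c
d = ln(0.7/0.05) / 0.65 = ln(14) / 0.65 = 2.6391 / 0.65 = 4.060 km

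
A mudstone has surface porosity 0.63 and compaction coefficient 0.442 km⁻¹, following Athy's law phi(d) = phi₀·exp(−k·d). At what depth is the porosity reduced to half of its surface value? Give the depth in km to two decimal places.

phi/phi₀ = 1/2 ⇒ exp(−k·d) = 1/2 ⇒ d = ln(2) / k
d = 0.6931 / 0.442 = 1.568 km

1.57 km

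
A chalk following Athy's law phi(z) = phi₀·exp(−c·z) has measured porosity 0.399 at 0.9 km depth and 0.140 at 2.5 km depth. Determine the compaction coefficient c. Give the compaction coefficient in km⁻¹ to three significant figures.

0.655 km⁻¹

Athy: phi(z) = phi₀ e^(−cz) ⇒ phi₁/phi₂ = e^{c(z₂−z₁)} ⇒ c = ln(phi₁/phi₂)/(z₂−z₁)
c = ln(0.399/0.14) / (2.5 − 0.9) = ln(2.85) / 1.6 = 1.0473 / 1.6 = 0.6546 km⁻¹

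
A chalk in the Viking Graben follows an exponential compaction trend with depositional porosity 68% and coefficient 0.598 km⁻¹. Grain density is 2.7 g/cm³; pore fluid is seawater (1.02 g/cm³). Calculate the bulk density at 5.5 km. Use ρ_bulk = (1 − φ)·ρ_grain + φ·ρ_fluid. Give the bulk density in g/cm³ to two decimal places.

2.66 g/cm³

Porosity at depth: phi = 0.68·exp(−0.598×5.5) = 0.68×0.0373 = 0.0254
Bulk density: ρ_b = (1−phi)ρ_g + phi·ρ_f = 0.9746×2.7 + 0.0254×1.02
       = 2.632 + 0.026 = 2.657 g/cm³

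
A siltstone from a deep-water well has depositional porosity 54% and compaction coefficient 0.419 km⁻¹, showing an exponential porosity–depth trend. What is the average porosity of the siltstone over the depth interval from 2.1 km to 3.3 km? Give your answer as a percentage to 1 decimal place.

17.6%

⟨φ⟩ = (1/(d₂−d₁)) ∫ φ₀ e^(−kd) dd = φ₀·(e^(−k·d₁) − e^(−k·d₂)) / (k·(d₂−d₁))
e^(−0.419×2.1) = 0.4148; e^(−0.419×3.3) = 0.2509
⟨φ⟩ = 0.54 × (0.4148 − 0.2509) / (0.419 × 1.2) = 0.54 × 0.3260 = 0.1761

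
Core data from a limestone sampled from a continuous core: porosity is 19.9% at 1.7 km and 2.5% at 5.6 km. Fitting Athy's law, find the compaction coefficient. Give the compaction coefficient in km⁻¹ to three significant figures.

Athy: φ(d) = φ₀ e^(−βd) ⇒ φ₁/φ₂ = e^{β(d₂−d₁)} ⇒ β = ln(φ₁/φ₂)/(d₂−d₁)
β = ln(0.199/0.025) / (5.6 − 1.7) = ln(7.96) / 3.9 = 2.0744 / 3.9 = 0.5319 km⁻¹

0.532 km⁻¹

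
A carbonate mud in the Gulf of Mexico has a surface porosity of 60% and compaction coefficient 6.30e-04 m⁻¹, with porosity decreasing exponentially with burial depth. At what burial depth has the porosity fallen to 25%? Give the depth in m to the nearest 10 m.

1390 m

Working in km (1 km = 1000 m; k in km⁻¹ = k in m⁻¹ × 1000):
Invert Athy's law: Z = ln(n₀/n) / k
Z = ln(0.6/0.25) / 0.63 = ln(2.4) / 0.63 = 0.8755 / 0.63 = 1.390 km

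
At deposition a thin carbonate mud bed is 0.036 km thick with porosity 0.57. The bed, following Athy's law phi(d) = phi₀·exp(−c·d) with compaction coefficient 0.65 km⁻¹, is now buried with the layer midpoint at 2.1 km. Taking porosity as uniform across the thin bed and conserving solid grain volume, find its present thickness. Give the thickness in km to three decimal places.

Porosity at 2.1 km: phi = 0.57·exp(−0.65×2.1) = 0.1456
Solid-volume conservation: h(1−phi) = h₀(1−phi₀) ⇒ h = h₀·(1−phi₀)/(1−phi)
h = 0.036 × (1 − 0.57)/(1 − 0.1456) = 0.036 × 0.5033 = 0.0181 km

0.018 km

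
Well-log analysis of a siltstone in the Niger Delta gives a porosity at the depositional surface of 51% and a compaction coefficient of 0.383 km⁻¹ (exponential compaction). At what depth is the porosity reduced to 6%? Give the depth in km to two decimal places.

5.59 km

Invert Athy's law: z = ln(n₀/n) / β
z = ln(0.51/0.06) / 0.383 = ln(8.5) / 0.383 = 2.1401 / 0.383 = 5.588 km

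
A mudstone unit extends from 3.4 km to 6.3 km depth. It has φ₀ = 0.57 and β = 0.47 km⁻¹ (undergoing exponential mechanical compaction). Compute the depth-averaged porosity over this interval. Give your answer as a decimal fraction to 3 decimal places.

0.063

⟨φ⟩ = (1/(z₂−z₁)) ∫ φ₀ e^(−βz) dz = φ₀·(e^(−β·z₁) − e^(−β·z₂)) / (β·(z₂−z₁))
e^(−0.47×3.4) = 0.2023; e^(−0.47×6.3) = 0.0518
⟨φ⟩ = 0.57 × (0.2023 − 0.0518) / (0.47 × 2.9) = 0.57 × 0.1104 = 0.0630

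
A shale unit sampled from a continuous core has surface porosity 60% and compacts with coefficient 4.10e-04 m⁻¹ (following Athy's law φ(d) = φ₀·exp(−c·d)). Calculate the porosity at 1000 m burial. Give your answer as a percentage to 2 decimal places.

39.82%

Working in km (1 km = 1000 m; c in km⁻¹ = c in m⁻¹ × 1000):
φ = φ₀·exp(−c·d) = 0.6 × exp(−0.41 × 1) = 0.6 × exp(−0.41)
  = 0.6 × 0.6637 = 0.3982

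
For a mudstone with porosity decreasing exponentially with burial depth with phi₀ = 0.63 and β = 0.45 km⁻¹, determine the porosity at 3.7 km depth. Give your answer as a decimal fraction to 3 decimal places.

phi = phi₀·exp(−β·d) = 0.63 × exp(−0.45 × 3.7) = 0.63 × exp(−1.665)
  = 0.63 × 0.1892 = 0.1192

0.119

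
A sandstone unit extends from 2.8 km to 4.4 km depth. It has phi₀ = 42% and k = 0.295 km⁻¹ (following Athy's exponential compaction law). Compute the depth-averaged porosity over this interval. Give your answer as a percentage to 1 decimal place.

⟨phi⟩ = (1/(Z₂−Z₁)) ∫ phi₀ e^(−kZ) dZ = phi₀·(e^(−k·Z₁) − e^(−k·Z₂)) / (k·(Z₂−Z₁))
e^(−0.295×2.8) = 0.4378; e^(−0.295×4.4) = 0.2731
⟨phi⟩ = 0.42 × (0.4378 − 0.2731) / (0.295 × 1.6) = 0.42 × 0.3490 = 0.1466

14.7%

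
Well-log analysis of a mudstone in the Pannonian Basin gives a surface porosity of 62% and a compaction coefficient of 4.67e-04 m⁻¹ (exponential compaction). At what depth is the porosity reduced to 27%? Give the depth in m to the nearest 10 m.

1780 m

Working in km (1 km = 1000 m; β in km⁻¹ = β in m⁻¹ × 1000):
Invert Athy's law: d = ln(phi₀/phi) / β
d = ln(0.62/0.27) / 0.467 = ln(2.296) / 0.467 = 0.8313 / 0.467 = 1.780 km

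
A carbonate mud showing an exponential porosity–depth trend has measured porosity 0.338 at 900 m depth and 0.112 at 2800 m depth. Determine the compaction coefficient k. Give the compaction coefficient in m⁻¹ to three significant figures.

Working in km (1 km = 1000 m; k in km⁻¹ = k in m⁻¹ × 1000):
Athy: n(z) = n₀ e^(−kz) ⇒ n₁/n₂ = e^{k(z₂−z₁)} ⇒ k = ln(n₁/n₂)/(z₂−z₁)
k = ln(0.338/0.112) / (2.8 − 0.9) = ln(3.018) / 1.9 = 1.1045 / 1.9 = 0.5813 km⁻¹

0.000581 m⁻¹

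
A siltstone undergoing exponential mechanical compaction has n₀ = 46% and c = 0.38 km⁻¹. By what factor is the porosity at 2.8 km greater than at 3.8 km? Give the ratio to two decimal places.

1.46

n(Z₁)/n(Z₂) = e^(−c·Z₁)/e^(−c·Z₂) = e^{c(Z₂−Z₁)}
= exp(0.38 × 1) = exp(0.38) = 1.4623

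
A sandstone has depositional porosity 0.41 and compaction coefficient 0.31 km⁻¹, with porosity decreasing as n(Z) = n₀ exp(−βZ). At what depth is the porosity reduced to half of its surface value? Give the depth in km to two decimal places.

2.24 km

n/n₀ = 1/2 ⇒ exp(−β·Z) = 1/2 ⇒ Z = ln(2) / β
Z = 0.6931 / 0.31 = 2.236 km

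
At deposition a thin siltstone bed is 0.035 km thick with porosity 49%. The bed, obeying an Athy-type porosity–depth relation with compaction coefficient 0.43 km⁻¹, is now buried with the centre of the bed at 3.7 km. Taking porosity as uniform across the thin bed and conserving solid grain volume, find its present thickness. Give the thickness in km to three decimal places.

0.020 km

Porosity at 3.7 km: φ = 0.49·exp(−0.43×3.7) = 0.0998
Solid-volume conservation: h(1−φ) = h₀(1−φ₀) ⇒ h = h₀·(1−φ₀)/(1−φ)
h = 0.035 × (1 − 0.49)/(1 − 0.0998) = 0.035 × 0.5666 = 0.0198 km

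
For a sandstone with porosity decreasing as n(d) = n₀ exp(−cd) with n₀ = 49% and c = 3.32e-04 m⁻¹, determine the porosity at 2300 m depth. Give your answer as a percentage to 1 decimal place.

22.8%

Working in km (1 km = 1000 m; c in km⁻¹ = c in m⁻¹ × 1000):
n = n₀·exp(−c·d) = 0.49 × exp(−0.332 × 2.3) = 0.49 × exp(−0.7636)
  = 0.49 × 0.4660 = 0.2283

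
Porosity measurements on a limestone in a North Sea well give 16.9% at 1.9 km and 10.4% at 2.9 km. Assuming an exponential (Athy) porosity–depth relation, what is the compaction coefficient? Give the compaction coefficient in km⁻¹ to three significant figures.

0.486 km⁻¹

Athy: n(Z) = n₀ e^(−βZ) ⇒ n₁/n₂ = e^{β(Z₂−Z₁)} ⇒ β = ln(n₁/n₂)/(Z₂−Z₁)
β = ln(0.169/0.104) / (2.9 − 1.9) = ln(1.625) / 1 = 0.4855 / 1 = 0.4855 km⁻¹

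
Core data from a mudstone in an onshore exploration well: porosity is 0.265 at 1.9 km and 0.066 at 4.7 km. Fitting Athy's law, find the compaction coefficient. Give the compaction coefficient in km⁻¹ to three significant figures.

Athy: n(Z) = n₀ e^(−cZ) ⇒ n₁/n₂ = e^{c(Z₂−Z₁)} ⇒ c = ln(n₁/n₂)/(Z₂−Z₁)
c = ln(0.265/0.066) / (4.7 − 1.9) = ln(4.015) / 2.8 = 1.3901 / 2.8 = 0.4965 km⁻¹

0.496 km⁻¹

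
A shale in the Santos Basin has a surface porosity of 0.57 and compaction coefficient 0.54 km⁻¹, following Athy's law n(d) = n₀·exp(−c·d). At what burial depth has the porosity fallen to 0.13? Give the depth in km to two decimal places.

Invert Athy's law: d = ln(n₀/n) / c
d = ln(0.57/0.13) / 0.54 = ln(4.385) / 0.54 = 1.4781 / 0.54 = 2.737 km

2.74 km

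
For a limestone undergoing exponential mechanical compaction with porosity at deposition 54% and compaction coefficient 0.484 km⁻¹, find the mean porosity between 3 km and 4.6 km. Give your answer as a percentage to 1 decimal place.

8.8%

⟨n⟩ = (1/(Z₂−Z₁)) ∫ n₀ e^(−βZ) dZ = n₀·(e^(−β·Z₁) − e^(−β·Z₂)) / (β·(Z₂−Z₁))
e^(−0.484×3) = 0.2341; e^(−0.484×4.6) = 0.1079
⟨n⟩ = 0.54 × (0.2341 − 0.1079) / (0.484 × 1.6) = 0.54 × 0.1629 = 0.0880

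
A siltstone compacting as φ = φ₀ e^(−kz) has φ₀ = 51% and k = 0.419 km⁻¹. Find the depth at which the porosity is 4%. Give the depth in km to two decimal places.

Invert Athy's law: z = ln(φ₀/φ) / k
z = ln(0.51/0.04) / 0.419 = ln(12.75) / 0.419 = 2.5455 / 0.419 = 6.075 km

6.08 km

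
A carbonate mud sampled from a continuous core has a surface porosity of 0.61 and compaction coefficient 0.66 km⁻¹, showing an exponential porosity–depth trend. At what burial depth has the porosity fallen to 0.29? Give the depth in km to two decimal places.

Invert Athy's law: z = ln(φ₀/φ) / β
z = ln(0.61/0.29) / 0.66 = ln(2.103) / 0.66 = 0.7436 / 0.66 = 1.127 km

1.13 km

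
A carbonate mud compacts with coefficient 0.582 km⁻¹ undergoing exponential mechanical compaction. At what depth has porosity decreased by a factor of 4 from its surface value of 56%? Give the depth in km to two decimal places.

n/n₀ = 1/4 ⇒ exp(−c·z) = 1/4 ⇒ z = ln(4) / c
z = 1.3863 / 0.582 = 2.382 km

2.38 km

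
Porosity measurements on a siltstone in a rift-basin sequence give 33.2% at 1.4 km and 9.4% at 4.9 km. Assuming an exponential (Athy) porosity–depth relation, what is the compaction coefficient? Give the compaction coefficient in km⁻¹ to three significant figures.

0.361 km⁻¹

Athy: phi(Z) = phi₀ e^(−cZ) ⇒ phi₁/phi₂ = e^{c(Z₂−Z₁)} ⇒ c = ln(phi₁/phi₂)/(Z₂−Z₁)
c = ln(0.332/0.094) / (4.9 − 1.4) = ln(3.532) / 3.5 = 1.2618 / 3.5 = 0.3605 km⁻¹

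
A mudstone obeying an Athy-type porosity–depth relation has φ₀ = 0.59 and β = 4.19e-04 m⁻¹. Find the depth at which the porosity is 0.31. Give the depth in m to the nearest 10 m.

1540 m

Working in km (1 km = 1000 m; β in km⁻¹ = β in m⁻¹ × 1000):
Invert Athy's law: z = ln(φ₀/φ) / β
z = ln(0.59/0.31) / 0.419 = ln(1.903) / 0.419 = 0.6436 / 0.419 = 1.536 km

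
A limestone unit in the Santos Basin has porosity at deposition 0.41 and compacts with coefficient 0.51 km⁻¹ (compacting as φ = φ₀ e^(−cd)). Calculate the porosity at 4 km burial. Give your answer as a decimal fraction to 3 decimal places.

φ = φ₀·exp(−c·d) = 0.41 × exp(−0.51 × 4) = 0.41 × exp(−2.04)
  = 0.41 × 0.1300 = 0.0533

0.053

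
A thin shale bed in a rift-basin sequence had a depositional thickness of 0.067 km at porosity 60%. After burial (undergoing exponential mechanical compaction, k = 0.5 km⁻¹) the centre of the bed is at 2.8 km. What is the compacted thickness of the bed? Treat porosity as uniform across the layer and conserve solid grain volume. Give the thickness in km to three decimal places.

0.031 km

Porosity at 2.8 km: phi = 0.6·exp(−0.5×2.8) = 0.1480
Solid-volume conservation: h(1−phi) = h₀(1−phi₀) ⇒ h = h₀·(1−phi₀)/(1−phi)
h = 0.067 × (1 − 0.6)/(1 − 0.1480) = 0.067 × 0.4695 = 0.0315 km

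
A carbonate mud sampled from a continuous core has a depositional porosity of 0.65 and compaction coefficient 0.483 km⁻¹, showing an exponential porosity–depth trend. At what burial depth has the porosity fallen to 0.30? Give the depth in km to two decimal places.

Invert Athy's law: z = ln(n₀/n) / c
z = ln(0.65/0.3) / 0.483 = ln(2.167) / 0.483 = 0.7732 / 0.483 = 1.601 km

1.60 km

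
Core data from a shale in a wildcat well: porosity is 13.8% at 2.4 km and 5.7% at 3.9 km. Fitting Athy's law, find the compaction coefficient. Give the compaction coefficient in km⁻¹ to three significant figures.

Athy: φ(d) = φ₀ e^(−βd) ⇒ φ₁/φ₂ = e^{β(d₂−d₁)} ⇒ β = ln(φ₁/φ₂)/(d₂−d₁)
β = ln(0.138/0.057) / (3.9 − 2.4) = ln(2.421) / 1.5 = 0.8842 / 1.5 = 0.5895 km⁻¹

0.589 km⁻¹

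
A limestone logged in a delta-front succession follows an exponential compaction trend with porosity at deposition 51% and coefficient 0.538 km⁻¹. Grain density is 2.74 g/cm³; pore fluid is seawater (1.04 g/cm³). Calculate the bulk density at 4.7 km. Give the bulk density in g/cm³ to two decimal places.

2.67 g/cm³

Porosity at depth: n = 0.51·exp(−0.538×4.7) = 0.51×0.0798 = 0.0407
Bulk density: ρ_b = (1−n)ρ_g + n·ρ_f = 0.9593×2.74 + 0.0407×1.04
       = 2.629 + 0.042 = 2.671 g/cm³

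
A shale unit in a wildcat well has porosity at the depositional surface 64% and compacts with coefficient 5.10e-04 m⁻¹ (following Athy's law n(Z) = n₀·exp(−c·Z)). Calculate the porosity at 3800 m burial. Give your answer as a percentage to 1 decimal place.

Working in km (1 km = 1000 m; c in km⁻¹ = c in m⁻¹ × 1000):
n = n₀·exp(−c·Z) = 0.64 × exp(−0.51 × 3.8) = 0.64 × exp(−1.938)
  = 0.64 × 0.1440 = 0.0922

9.2%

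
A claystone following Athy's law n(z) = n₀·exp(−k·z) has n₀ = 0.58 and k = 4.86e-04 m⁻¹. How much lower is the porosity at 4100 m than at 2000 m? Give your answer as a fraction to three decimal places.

Working in km (1 km = 1000 m; k in km⁻¹ = k in m⁻¹ × 1000):
n(2) = 0.58·e^(−0.486×2) = 0.2194
n(4.1) = 0.58·e^(−0.486×4.1) = 0.0791
Δn = 0.2194 − 0.0791 = 0.1404

0.140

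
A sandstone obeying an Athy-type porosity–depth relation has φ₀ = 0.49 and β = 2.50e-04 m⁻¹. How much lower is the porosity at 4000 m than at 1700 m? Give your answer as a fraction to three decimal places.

Working in km (1 km = 1000 m; β in km⁻¹ = β in m⁻¹ × 1000):
φ(1.7) = 0.49·e^(−0.25×1.7) = 0.3203
φ(4) = 0.49·e^(−0.25×4) = 0.1803
Δφ = 0.3203 − 0.1803 = 0.1401

0.140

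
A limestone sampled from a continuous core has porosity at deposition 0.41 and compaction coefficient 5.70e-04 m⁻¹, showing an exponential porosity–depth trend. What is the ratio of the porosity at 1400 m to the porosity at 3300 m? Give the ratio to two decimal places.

2.95

Working in km (1 km = 1000 m; β in km⁻¹ = β in m⁻¹ × 1000):
φ(d₁)/φ(d₂) = e^(−β·d₁)/e^(−β·d₂) = e^{β(d₂−d₁)}
= exp(0.57 × 1.9) = exp(1.083) = 2.9535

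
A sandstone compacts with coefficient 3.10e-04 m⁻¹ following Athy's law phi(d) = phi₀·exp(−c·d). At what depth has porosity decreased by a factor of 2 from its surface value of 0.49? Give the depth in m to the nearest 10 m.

Working in km (1 km = 1000 m; c in km⁻¹ = c in m⁻¹ × 1000):
phi/phi₀ = 1/2 ⇒ exp(−c·d) = 1/2 ⇒ d = ln(2) / c
d = 0.6931 / 0.31 = 2.236 km

2240 m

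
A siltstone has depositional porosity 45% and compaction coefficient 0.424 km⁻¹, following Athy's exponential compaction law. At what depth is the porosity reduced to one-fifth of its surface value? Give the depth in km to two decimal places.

3.80 km

φ/φ₀ = 1/5 ⇒ exp(−β·Z) = 1/5 ⇒ Z = ln(5) / β
Z = 1.6094 / 0.424 = 3.796 km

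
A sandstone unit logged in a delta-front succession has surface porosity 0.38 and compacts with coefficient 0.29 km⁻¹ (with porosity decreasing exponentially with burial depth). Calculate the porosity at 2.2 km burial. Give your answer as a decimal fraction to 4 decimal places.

0.2008

φ = φ₀·exp(−β·Z) = 0.38 × exp(−0.29 × 2.2) = 0.38 × exp(−0.638)
  = 0.38 × 0.5283 = 0.2008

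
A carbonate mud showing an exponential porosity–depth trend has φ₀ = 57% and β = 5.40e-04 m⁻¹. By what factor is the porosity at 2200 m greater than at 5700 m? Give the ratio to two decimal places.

Working in km (1 km = 1000 m; β in km⁻¹ = β in m⁻¹ × 1000):
φ(d₁)/φ(d₂) = e^(−β·d₁)/e^(−β·d₂) = e^{β(d₂−d₁)}
= exp(0.54 × 3.5) = exp(1.89) = 6.6194

6.62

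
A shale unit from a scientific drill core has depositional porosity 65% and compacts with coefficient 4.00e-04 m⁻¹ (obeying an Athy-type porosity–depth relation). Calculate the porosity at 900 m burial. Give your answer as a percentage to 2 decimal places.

Working in km (1 km = 1000 m; c in km⁻¹ = c in m⁻¹ × 1000):
φ = φ₀·exp(−c·Z) = 0.65 × exp(−0.4 × 0.9) = 0.65 × exp(−0.36)
  = 0.65 × 0.6977 = 0.4535

45.35%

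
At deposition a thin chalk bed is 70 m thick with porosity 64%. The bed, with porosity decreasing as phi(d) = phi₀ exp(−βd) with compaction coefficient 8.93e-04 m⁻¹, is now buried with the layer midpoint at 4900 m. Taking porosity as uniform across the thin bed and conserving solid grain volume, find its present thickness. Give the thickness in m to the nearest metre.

25 m

Working in km (1 km = 1000 m; β in km⁻¹ = β in m⁻¹ × 1000):
Porosity at 4.9 km: phi = 0.64·exp(−0.893×4.9) = 0.0081
Solid-volume conservation: h(1−phi) = h₀(1−phi₀) ⇒ h = h₀·(1−phi₀)/(1−phi)
h = 0.07 × (1 − 0.64)/(1 − 0.0081) = 0.07 × 0.3629 = 0.0254 km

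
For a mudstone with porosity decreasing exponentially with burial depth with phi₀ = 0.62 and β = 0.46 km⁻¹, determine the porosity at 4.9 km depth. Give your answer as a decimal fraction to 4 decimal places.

0.0651

phi = phi₀·exp(−β·Z) = 0.62 × exp(−0.46 × 4.9) = 0.62 × exp(−2.254)
  = 0.62 × 0.1050 = 0.0651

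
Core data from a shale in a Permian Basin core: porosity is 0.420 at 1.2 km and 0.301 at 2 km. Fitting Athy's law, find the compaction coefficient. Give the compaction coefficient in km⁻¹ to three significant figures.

0.416 km⁻¹

Athy: phi(z) = phi₀ e^(−cz) ⇒ phi₁/phi₂ = e^{c(z₂−z₁)} ⇒ c = ln(phi₁/phi₂)/(z₂−z₁)
c = ln(0.42/0.301) / (2 − 1.2) = ln(1.395) / 0.8 = 0.3331 / 0.8 = 0.4164 km⁻¹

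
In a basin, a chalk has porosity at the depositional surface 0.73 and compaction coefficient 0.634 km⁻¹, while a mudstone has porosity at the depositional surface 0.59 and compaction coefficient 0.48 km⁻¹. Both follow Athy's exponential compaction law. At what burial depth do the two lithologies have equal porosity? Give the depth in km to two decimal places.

1.38 km

Set φ₀ₐ e^(−βₐd) = φ₀ᵦ e^(−βᵦd) ⇒ ln(φ₀ₐ/φ₀ᵦ) = (βₐ − βᵦ)·d
d = ln(0.73/0.59) / (0.634 − 0.48) = 0.2129 / 0.154 = 1.383 km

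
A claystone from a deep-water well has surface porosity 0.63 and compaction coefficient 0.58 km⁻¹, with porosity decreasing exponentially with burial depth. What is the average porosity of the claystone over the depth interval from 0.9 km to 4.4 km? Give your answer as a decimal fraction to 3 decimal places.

⟨n⟩ = (1/(z₂−z₁)) ∫ n₀ e^(−cz) dz = n₀·(e^(−c·z₁) − e^(−c·z₂)) / (c·(z₂−z₁))
e^(−0.58×0.9) = 0.5933; e^(−0.58×4.4) = 0.0779
⟨n⟩ = 0.63 × (0.5933 − 0.0779) / (0.58 × 3.5) = 0.63 × 0.2539 = 0.1600

0.160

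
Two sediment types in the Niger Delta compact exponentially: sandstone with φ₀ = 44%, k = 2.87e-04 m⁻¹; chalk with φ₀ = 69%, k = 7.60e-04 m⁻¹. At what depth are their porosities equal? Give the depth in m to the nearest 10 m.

950 m

Working in km (1 km = 1000 m; k in km⁻¹ = k in m⁻¹ × 1000):
Set φ₀ₐ e^(−kₐd) = φ₀ᵦ e^(−kᵦd) ⇒ ln(φ₀ₐ/φ₀ᵦ) = (kₐ − kᵦ)·d
d = ln(0.44/0.69) / (0.287 − 0.76) = -0.4499 / -0.473 = 0.951 km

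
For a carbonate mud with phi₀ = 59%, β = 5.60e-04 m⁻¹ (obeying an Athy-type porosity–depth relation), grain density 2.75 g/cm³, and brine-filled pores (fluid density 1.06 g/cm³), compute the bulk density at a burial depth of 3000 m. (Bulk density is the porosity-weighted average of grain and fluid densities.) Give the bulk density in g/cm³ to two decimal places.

2.56 g/cm³

Working in km (1 km = 1000 m; β in km⁻¹ = β in m⁻¹ × 1000):
Porosity at depth: phi = 0.59·exp(−0.56×3) = 0.59×0.1864 = 0.1100
Bulk density: ρ_b = (1−phi)ρ_g + phi·ρ_f = 0.8900×2.75 + 0.1100×1.06
       = 2.448 + 0.117 = 2.564 g/cm³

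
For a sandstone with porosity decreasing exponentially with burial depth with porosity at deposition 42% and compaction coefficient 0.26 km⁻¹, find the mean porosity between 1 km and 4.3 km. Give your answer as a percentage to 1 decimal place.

21.7%

⟨n⟩ = (1/(d₂−d₁)) ∫ n₀ e^(−kd) dd = n₀·(e^(−k·d₁) − e^(−k·d₂)) / (k·(d₂−d₁))
e^(−0.26×1) = 0.7711; e^(−0.26×4.3) = 0.3269
⟨n⟩ = 0.42 × (0.7711 − 0.3269) / (0.26 × 3.3) = 0.42 × 0.5176 = 0.2174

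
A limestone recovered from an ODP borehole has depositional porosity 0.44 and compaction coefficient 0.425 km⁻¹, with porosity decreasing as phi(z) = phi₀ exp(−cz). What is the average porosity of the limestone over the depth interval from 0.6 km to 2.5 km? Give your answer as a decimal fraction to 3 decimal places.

0.234

⟨phi⟩ = (1/(z₂−z₁)) ∫ phi₀ e^(−cz) dz = phi₀·(e^(−c·z₁) − e^(−c·z₂)) / (c·(z₂−z₁))
e^(−0.425×0.6) = 0.7749; e^(−0.425×2.5) = 0.3456
⟨phi⟩ = 0.44 × (0.7749 − 0.3456) / (0.425 × 1.9) = 0.44 × 0.5317 = 0.2339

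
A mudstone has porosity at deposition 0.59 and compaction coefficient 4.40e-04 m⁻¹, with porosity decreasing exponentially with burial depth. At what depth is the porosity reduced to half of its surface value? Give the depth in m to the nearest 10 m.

1580 m

Working in km (1 km = 1000 m; k in km⁻¹ = k in m⁻¹ × 1000):
n/n₀ = 1/2 ⇒ exp(−k·d) = 1/2 ⇒ d = ln(2) / k
d = 0.6931 / 0.44 = 1.575 km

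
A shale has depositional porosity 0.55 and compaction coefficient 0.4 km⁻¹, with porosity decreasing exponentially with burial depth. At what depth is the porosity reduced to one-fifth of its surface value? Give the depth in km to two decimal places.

4.02 km

φ/φ₀ = 1/5 ⇒ exp(−c·d) = 1/5 ⇒ d = ln(5) / c
d = 1.6094 / 0.4 = 4.024 km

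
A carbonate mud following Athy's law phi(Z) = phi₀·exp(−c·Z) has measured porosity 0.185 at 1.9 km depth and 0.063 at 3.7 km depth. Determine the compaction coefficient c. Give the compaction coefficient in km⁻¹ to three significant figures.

Athy: phi(Z) = phi₀ e^(−cZ) ⇒ phi₁/phi₂ = e^{c(Z₂−Z₁)} ⇒ c = ln(phi₁/phi₂)/(Z₂−Z₁)
c = ln(0.185/0.063) / (3.7 − 1.9) = ln(2.937) / 1.8 = 1.0772 / 1.8 = 0.5985 km⁻¹

0.598 km⁻¹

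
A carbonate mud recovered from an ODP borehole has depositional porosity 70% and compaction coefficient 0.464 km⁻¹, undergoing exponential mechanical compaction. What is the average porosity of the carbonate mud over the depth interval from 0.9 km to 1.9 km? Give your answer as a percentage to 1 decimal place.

36.9%

⟨φ⟩ = (1/(Z₂−Z₁)) ∫ φ₀ e^(−kZ) dZ = φ₀·(e^(−k·Z₁) − e^(−k·Z₂)) / (k·(Z₂−Z₁))
e^(−0.464×0.9) = 0.6586; e^(−0.464×1.9) = 0.4141
⟨φ⟩ = 0.7 × (0.6586 − 0.4141) / (0.464 × 1) = 0.7 × 0.5270 = 0.3689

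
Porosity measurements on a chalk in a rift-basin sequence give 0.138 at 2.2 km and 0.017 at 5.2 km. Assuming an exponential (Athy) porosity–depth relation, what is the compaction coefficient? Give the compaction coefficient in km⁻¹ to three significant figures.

0.698 km⁻¹

Athy: phi(d) = phi₀ e^(−βd) ⇒ phi₁/phi₂ = e^{β(d₂−d₁)} ⇒ β = ln(phi₁/phi₂)/(d₂−d₁)
β = ln(0.138/0.017) / (5.2 − 2.2) = ln(8.118) / 3 = 2.0940 / 3 = 0.698 km⁻¹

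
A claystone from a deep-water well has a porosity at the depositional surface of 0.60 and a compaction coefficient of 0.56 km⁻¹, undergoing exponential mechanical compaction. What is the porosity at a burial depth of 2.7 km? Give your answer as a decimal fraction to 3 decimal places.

phi = phi₀·exp(−β·z) = 0.6 × exp(−0.56 × 2.7) = 0.6 × exp(−1.512)
  = 0.6 × 0.2205 = 0.1323

0.132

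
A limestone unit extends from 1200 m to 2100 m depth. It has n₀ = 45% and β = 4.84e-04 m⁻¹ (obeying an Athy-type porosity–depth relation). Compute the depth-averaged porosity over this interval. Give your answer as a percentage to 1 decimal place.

20.4%

Working in km (1 km = 1000 m; β in km⁻¹ = β in m⁻¹ × 1000):
⟨n⟩ = (1/(z₂−z₁)) ∫ n₀ e^(−βz) dz = n₀·(e^(−β·z₁) − e^(−β·z₂)) / (β·(z₂−z₁))
e^(−0.484×1.2) = 0.5595; e^(−0.484×2.1) = 0.3619
⟨n⟩ = 0.45 × (0.5595 − 0.3619) / (0.484 × 0.9) = 0.45 × 0.4535 = 0.2041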